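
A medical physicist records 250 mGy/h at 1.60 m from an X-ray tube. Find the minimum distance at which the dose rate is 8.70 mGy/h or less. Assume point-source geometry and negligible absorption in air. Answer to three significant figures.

Using I₁d₁² = I₂d₂², d₂ = d₁·√(I₁/I₂).
I₁/I₂ = 250/8.70 = 28.74, so d₂ = 1.60 × √28.74 = 8.578 m.

8.58 m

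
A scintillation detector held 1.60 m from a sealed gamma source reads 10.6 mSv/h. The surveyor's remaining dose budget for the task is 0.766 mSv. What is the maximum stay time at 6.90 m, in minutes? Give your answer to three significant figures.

Using I₁d₁² = I₂d₂², rate at 6.90 m:
(1.60/6.90)² = 0.05377, so 10.6 × 0.05377 = 0.5700 mSv/h.
Stay time = 0.766 mSv ÷ 0.5700 mSv/h = 1.344 h = 80.64 min.

80.6 min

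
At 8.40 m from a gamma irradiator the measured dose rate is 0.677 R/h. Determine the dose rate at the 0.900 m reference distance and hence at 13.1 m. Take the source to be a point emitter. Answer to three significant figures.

59.0 R/h; 0.278 R/h

Using I₁d₁² = I₂d₂²,
At 0.900 m: (8.40/0.900)² = 87.11, so 0.677 × 87.11 = 58.97 R/h
At 13.1 m: 58.97 × (0.900/13.1)² = 58.97 × 0.004720 = 0.2783 R/h.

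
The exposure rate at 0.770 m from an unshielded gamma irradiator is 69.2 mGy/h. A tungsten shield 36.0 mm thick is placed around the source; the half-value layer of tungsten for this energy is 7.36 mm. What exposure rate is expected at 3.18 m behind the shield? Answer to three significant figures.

0.137 mGy/h

Distance alone: 69.2 × (0.770/3.18)² = 69.2 × 0.05863 = 4.057 mGy/h.
Shield: 36.0/7.36 = 4.891 half-value layers → attenuation 2^(−4.891) = 0.03370.
Combined: 4.057 × 0.03370 = 0.1367 mGy/h.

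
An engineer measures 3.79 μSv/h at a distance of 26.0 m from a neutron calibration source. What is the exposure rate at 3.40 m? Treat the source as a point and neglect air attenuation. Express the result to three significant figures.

Since intensity falls as 1/r², the rate at 3.40 m is
3.79 × (26.0/3.40)² = 3.79 × 58.48 = 221.6 μSv/h.

222 μSv/h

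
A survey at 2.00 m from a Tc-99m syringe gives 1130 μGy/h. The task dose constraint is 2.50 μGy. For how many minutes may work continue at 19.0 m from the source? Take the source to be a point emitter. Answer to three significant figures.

12.0 min

Using I₁d₁² = I₂d₂², rate at 19.0 m:
1130 × (2.00/19.0)² = 1130 × 0.01108 = 12.52 μGy/h.
Stay time = 2.50 μGy ÷ 12.52 μGy/h = 0.1997 h = 11.98 min.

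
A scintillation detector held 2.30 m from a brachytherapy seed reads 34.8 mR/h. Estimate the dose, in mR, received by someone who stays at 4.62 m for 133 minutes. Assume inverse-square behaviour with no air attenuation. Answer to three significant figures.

19.1 mR

Since intensity falls as 1/r², rate at 4.62 m:
34.8 × (2.30/4.62)² = 34.8 × 0.2478 = 8.623 mR/h.
Dose = rate × time = 8.623 mR/h × 2.217 h = 19.12 mR.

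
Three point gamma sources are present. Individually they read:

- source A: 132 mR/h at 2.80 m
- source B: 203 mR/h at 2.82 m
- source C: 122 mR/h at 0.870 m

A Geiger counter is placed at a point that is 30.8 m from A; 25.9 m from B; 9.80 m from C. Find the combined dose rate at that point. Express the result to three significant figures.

4.46 mR/h

By superposition, sum each source's inverse-square contribution:
A: 132 × (2.80/30.8)² = 1.091 mR/h
B: 203 × (2.82/25.9)² = 2.407 mR/h
C: 122 × (0.870/9.80)² = 0.9615 mR/h
Total = 1.091 + 2.407 + 0.9615 = 4.460 mR/h.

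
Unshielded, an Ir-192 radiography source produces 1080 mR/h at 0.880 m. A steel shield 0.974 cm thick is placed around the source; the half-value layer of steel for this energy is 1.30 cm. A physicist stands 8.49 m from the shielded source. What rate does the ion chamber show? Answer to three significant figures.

6.90 mR/h

Distance alone: 1080 × (0.880/8.49)² = 1080 × 0.01074 = 11.60 mR/h.
Shield: 0.974/1.30 = 0.7492 half-value layers → attenuation 2^(−0.7492) = 0.5949.
Combined: 11.60 × 0.5949 = 6.901 mR/h.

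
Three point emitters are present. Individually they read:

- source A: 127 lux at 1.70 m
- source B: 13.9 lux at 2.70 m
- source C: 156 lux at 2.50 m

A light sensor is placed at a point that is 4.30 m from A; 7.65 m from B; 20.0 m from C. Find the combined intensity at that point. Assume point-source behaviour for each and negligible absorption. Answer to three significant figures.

By superposition, sum each source's inverse-square contribution:
A: 127 × (1.70/4.30)² = 19.85 lux
B: 13.9 × (2.70/7.65)² = 1.731 lux
C: 156 × (2.50/20.0)² = 2.438 lux
Total = 19.85 + 1.731 + 2.438 = 24.02 lux.

24.0 lux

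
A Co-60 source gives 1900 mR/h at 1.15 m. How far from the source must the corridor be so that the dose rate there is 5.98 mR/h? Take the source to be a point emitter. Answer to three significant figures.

20.5 m

Since intensity falls as 1/r², d₂ = d₁·√(I₁/I₂).
I₁/I₂ = 1900/5.98 = 317.7, so d₂ = 1.15 × √317.7 = 20.50 m.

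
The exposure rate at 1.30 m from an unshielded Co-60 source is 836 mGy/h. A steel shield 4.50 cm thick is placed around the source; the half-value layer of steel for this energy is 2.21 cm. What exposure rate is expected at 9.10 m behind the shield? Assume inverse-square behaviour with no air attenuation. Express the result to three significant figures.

4.16 mGy/h

Distance alone: (1.30/9.10)² = 0.02041, so 836 × 0.02041 = 17.06 mGy/h.
Shield: 4.50/2.21 = 2.036 half-value layers → attenuation 2^(−2.036) = 0.2438.
Combined: 17.06 × 0.2438 = 4.159 mGy/h.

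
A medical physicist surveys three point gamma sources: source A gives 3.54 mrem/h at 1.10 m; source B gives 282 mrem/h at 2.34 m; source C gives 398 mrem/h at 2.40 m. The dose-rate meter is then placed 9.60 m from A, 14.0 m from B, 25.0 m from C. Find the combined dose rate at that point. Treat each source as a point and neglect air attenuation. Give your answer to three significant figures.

11.6 mrem/h

Each source contributes Iᵢ·(dᵢ/rᵢ)²; contributions add.
A: 3.54 × (1.10/9.60)² = 0.04648 mrem/h
B: 282 × (2.34/14.0)² = 7.878 mrem/h
C: 398 × (2.40/25.0)² = 3.668 mrem/h
Total = 0.04648 + 7.878 + 3.668 = 11.59 mrem/h.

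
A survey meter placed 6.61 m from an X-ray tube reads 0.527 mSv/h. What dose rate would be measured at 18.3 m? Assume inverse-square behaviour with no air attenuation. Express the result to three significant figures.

By the inverse-square law, scaling from 6.61 m to 18.3 m:
(6.61/18.3)² = 0.1305, so 0.527 × 0.1305 = 0.06877 mSv/h.

0.0688 mSv/h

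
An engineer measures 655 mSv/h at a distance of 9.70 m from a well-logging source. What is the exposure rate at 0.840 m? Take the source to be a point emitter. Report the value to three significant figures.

87300 mSv/h

Applying the 1/r² law, the rate at 0.840 m is
655 × (9.70/0.840)² = 655 × 133.3 = 87310 mSv/h.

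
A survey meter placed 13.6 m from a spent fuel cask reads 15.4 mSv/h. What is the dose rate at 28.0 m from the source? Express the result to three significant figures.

3.63 mSv/h

Intensity scales as (d₁/d₂)², so scaling from 13.6 m to 28.0 m:
15.4 × (13.6/28.0)² = 15.4 × 0.2359 = 3.633 mSv/h.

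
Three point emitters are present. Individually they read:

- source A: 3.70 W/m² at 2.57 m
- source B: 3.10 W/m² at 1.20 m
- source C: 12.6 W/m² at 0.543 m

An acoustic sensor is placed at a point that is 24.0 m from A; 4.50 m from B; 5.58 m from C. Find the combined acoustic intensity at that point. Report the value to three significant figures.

0.382 W/m²

By superposition, sum each source's inverse-square contribution:
A: 3.70 × (2.57/24.0)² = 0.04243 W/m²
B: 3.10 × (1.20/4.50)² = 0.2204 W/m²
C: 12.6 × (0.543/5.58)² = 0.1193 W/m²
Total = 0.04243 + 0.2204 + 0.1193 = 0.3821 W/m².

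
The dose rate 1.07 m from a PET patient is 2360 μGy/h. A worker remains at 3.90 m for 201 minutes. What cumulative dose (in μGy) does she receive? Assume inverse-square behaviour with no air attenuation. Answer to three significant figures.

Since intensity falls as 1/r², rate at 3.90 m:
2360 × (1.07/3.90)² = 2360 × 0.07527 = 177.6 μGy/h.
Dose = rate × time = 177.6 μGy/h × 3.350 h = 595.0 μGy.

595 μGy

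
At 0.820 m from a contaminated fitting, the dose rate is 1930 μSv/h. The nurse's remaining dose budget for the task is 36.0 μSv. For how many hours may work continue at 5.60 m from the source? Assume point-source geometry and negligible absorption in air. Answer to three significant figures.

0.870 h

Applying the 1/r² law, rate at 5.60 m:
(0.820/5.60)² = 0.02144, so 1930 × 0.02144 = 41.38 μSv/h.
Stay time = 36.0 μSv ÷ 41.38 μSv/h = 0.8700 h.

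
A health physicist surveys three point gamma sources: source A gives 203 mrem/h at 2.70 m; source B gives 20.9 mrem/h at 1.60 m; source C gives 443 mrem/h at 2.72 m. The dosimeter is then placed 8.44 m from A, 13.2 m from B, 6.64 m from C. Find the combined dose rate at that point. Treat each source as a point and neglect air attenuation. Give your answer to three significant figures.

By superposition, sum each source's inverse-square contribution:
A: 203 × (2.70/8.44)² = 20.77 mrem/h
B: 20.9 × (1.60/13.2)² = 0.3071 mrem/h
C: 443 × (2.72/6.64)² = 74.34 mrem/h
Total = 20.77 + 0.3071 + 74.34 = 95.42 mrem/h.

95.4 mrem/h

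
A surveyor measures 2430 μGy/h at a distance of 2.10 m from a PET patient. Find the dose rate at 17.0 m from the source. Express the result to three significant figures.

Using I₁d₁² = I₂d₂², the rate at 17.0 m is
(2.10/17.0)² = 0.01526, so 2430 × 0.01526 = 37.08 μGy/h.

37.1 μGy/h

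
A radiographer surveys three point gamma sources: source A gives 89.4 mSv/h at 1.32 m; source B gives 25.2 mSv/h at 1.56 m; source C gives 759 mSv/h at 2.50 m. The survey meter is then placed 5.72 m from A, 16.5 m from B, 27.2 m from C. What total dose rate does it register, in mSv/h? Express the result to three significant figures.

11.4 mSv/h

By superposition, sum each source's inverse-square contribution:
A: 89.4 × (1.32/5.72)² = 4.761 mSv/h
B: 25.2 × (1.56/16.5)² = 0.2253 mSv/h
C: 759 × (2.50/27.2)² = 6.412 mSv/h
Total = 4.761 + 0.2253 + 6.412 = 11.40 mSv/h.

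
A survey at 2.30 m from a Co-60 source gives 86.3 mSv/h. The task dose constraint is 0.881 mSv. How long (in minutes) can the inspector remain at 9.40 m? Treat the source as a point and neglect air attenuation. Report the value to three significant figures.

10.2 min

Intensity scales as (d₁/d₂)², so rate at 9.40 m:
86.3 × (2.30/9.40)² = 86.3 × 0.05987 = 5.167 mSv/h.
Stay time = 0.881 mSv ÷ 5.167 mSv/h = 0.1705 h = 10.23 min.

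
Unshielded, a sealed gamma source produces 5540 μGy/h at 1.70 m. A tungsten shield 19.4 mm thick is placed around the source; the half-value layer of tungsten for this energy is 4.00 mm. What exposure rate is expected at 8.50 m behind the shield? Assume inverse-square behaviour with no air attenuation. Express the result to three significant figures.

7.68 μGy/h

Distance alone: (1.70/8.50)² = 0.04000, so 5540 × 0.04000 = 221.6 μGy/h.
Shield: 19.4/4.00 = 4.850 half-value layers → attenuation 2^(−4.850) = 0.03467.
Combined: 221.6 × 0.03467 = 7.683 μGy/h.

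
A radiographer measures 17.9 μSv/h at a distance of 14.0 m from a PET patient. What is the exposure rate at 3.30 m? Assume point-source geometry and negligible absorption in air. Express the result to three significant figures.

322 μSv/h

Intensity scales as (d₁/d₂)², so the rate at 3.30 m is
(14.0/3.30)² = 18.00, so 17.9 × 18.00 = 322.2 μSv/h.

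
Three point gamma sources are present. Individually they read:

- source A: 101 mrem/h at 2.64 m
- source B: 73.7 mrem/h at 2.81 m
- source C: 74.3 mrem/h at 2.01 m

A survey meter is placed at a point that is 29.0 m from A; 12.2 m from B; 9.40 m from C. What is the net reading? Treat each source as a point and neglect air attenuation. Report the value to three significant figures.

By superposition, sum each source's inverse-square contribution:
A: 101 × (2.64/29.0)² = 0.8370 mrem/h
B: 73.7 × (2.81/12.2)² = 3.910 mrem/h
C: 74.3 × (2.01/9.40)² = 3.397 mrem/h
Total = 0.8370 + 3.910 + 3.397 = 8.144 mrem/h.

8.14 mrem/h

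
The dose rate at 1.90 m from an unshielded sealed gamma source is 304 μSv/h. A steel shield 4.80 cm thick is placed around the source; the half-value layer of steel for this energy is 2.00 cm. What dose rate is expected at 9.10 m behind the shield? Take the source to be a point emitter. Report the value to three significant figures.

Distance alone: (1.90/9.10)² = 0.04359, so 304 × 0.04359 = 13.25 μSv/h.
Shield: 4.80/2.00 = 2.400 half-value layers → attenuation 2^(−2.400) = 0.1895.
Combined: 13.25 × 0.1895 = 2.511 μSv/h.

2.51 μSv/h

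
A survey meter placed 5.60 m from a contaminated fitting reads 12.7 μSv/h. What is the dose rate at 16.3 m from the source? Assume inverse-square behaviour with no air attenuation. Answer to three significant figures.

Since intensity falls as 1/r², scaling from 5.60 m to 16.3 m:
12.7 × (5.60/16.3)² = 12.7 × 0.1180 = 1.499 μSv/h.

1.50 μSv/h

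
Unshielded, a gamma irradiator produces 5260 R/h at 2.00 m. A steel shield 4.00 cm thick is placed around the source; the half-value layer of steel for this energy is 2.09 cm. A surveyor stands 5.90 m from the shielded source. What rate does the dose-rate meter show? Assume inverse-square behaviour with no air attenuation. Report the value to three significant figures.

160 R/h

Distance alone: 5260 × (2.00/5.90)² = 5260 × 0.1149 = 604.4 R/h.
Shield: 4.00/2.09 = 1.914 half-value layers → attenuation 2^(−1.914) = 0.2654.
Combined: 604.4 × 0.2654 = 160.4 R/h.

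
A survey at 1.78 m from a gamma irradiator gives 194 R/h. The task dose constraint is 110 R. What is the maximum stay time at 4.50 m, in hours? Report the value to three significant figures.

Applying the 1/r² law, rate at 4.50 m:
194 × (1.78/4.50)² = 194 × 0.1565 = 30.36 R/h.
Stay time = 110 R ÷ 30.36 R/h = 3.623 h.

3.62 h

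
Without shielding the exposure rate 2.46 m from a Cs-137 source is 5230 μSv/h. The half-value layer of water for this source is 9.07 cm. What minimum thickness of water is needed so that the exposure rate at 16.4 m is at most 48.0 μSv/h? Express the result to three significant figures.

At 16.4 m, distance alone gives (2.46/16.4)² = 0.02250, so 5230 × 0.02250 = 117.7 μSv/h.
Further attenuation needed: 117.7/48.0 = 2.452.
n = log₂(2.452) = 1.294 half-value layers.
Thickness = 1.294 × 9.07 cm = 11.74 cm.

11.7 cm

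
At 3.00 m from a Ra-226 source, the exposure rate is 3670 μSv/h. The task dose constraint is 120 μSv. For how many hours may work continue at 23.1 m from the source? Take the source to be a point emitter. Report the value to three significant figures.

1.94 h

Applying the 1/r² law, rate at 23.1 m:
3670 × (3.00/23.1)² = 3670 × 0.01687 = 61.91 μSv/h.
Stay time = 120 μSv ÷ 61.91 μSv/h = 1.938 h.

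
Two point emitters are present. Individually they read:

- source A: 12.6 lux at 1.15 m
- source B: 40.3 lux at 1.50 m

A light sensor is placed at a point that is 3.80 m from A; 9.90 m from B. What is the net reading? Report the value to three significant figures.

Each source contributes Iᵢ·(dᵢ/rᵢ)²; contributions add.
A: 12.6 × (1.15/3.80)² = 1.154 lux
B: 40.3 × (1.50/9.90)² = 0.9252 lux
Total = 1.154 + 0.9252 = 2.079 lux.

2.08 lux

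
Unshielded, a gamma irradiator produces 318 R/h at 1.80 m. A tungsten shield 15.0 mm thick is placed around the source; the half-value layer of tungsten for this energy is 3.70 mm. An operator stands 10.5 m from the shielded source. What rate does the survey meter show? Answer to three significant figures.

Distance alone: (1.80/10.5)² = 0.02939, so 318 × 0.02939 = 9.346 R/h.
Shield: 15.0/3.70 = 4.054 half-value layers → attenuation 2^(−4.054) = 0.06020.
Combined: 9.346 × 0.06020 = 0.5626 R/h.

0.563 R/h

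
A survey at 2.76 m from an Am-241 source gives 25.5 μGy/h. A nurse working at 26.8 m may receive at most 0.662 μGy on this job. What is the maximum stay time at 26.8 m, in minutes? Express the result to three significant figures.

Applying the 1/r² law, rate at 26.8 m:
(2.76/26.8)² = 0.01061, so 25.5 × 0.01061 = 0.2706 μGy/h.
Stay time = 0.662 μGy ÷ 0.2706 μGy/h = 2.446 h = 146.8 min.

147 min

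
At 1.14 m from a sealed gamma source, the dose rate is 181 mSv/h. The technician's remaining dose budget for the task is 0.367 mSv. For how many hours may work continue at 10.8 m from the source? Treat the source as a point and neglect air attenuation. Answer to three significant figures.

0.182 h

Applying the 1/r² law, rate at 10.8 m:
181 × (1.14/10.8)² = 181 × 0.01114 = 2.016 mSv/h.
Stay time = 0.367 mSv ÷ 2.016 mSv/h = 0.1820 h.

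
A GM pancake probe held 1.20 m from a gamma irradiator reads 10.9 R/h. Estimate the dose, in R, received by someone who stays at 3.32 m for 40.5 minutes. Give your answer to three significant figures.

Using I₁d₁² = I₂d₂², rate at 3.32 m:
(1.20/3.32)² = 0.1306, so 10.9 × 0.1306 = 1.424 R/h.
Dose = rate × time = 1.424 R/h × 0.6750 h = 0.9612 R.

0.961 R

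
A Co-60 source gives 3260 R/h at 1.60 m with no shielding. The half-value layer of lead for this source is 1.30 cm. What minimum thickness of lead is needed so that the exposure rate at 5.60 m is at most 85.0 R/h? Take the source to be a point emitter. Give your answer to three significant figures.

2.14 cm

At 5.60 m, distance alone gives 3260 × (1.60/5.60)² = 3260 × 0.08163 = 266.1 R/h.
Further attenuation needed: 266.1/85.0 = 3.131.
n = log₂(3.131) = 1.647 half-value layers.
Thickness = 1.647 × 1.30 cm = 2.141 cm.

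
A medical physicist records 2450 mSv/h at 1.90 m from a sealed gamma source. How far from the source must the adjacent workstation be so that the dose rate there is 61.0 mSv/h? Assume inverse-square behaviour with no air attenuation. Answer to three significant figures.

Applying the 1/r² law, d₂ = d₁·√(I₁/I₂).
I₁/I₂ = 2450/61.0 = 40.16, so d₂ = 1.90 × √40.16 = 12.04 m.

12.0 m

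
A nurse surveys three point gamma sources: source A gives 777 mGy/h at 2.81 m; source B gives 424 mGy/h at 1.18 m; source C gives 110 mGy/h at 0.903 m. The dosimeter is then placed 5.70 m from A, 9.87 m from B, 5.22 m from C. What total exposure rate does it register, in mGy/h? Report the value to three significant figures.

Each source contributes Iᵢ·(dᵢ/rᵢ)²; contributions add.
A: 777 × (2.81/5.70)² = 188.8 mGy/h
B: 424 × (1.18/9.87)² = 6.060 mGy/h
C: 110 × (0.903/5.22)² = 3.292 mGy/h
Total = 188.8 + 6.060 + 3.292 = 198.2 mGy/h.

198 mGy/h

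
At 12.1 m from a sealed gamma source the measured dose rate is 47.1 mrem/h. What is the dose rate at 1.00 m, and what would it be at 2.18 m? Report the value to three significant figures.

Applying the 1/r² law,
At 1.00 m: 47.1 × (12.1/1.00)² = 47.1 × 146.4 = 6895 mrem/h
At 2.18 m: 6895 × (1.00/2.18)² = 6895 × 0.2104 = 1451 mrem/h.

6900 mrem/h; 1450 mrem/h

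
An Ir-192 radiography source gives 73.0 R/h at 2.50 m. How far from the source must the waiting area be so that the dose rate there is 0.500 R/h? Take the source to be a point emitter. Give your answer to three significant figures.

30.2 m

Since intensity falls as 1/r², d₂ = d₁·√(I₁/I₂).
I₁/I₂ = 73.0/0.500 = 146.0, so d₂ = 2.50 × √146.0 = 30.21 m.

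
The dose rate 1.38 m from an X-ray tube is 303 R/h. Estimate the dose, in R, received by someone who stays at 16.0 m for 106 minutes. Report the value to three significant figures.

3.98 R

By the inverse-square law, rate at 16.0 m:
(1.38/16.0)² = 0.007439, so 303 × 0.007439 = 2.254 R/h.
Dose = rate × time = 2.254 R/h × 1.767 h = 3.983 R.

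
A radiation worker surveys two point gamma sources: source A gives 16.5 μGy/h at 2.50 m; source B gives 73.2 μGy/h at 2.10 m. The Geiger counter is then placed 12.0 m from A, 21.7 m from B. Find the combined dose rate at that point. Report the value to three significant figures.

By superposition, sum each source's inverse-square contribution:
A: 16.5 × (2.50/12.0)² = 0.7161 μGy/h
B: 73.2 × (2.10/21.7)² = 0.6855 μGy/h
Total = 0.7161 + 0.6855 = 1.402 μGy/h.

1.40 μGy/h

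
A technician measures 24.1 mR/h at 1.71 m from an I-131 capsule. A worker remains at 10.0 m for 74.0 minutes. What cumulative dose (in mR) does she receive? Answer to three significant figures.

0.869 mR

Since intensity falls as 1/r², rate at 10.0 m:
24.1 × (1.71/10.0)² = 24.1 × 0.02924 = 0.7047 mR/h.
Dose = rate × time = 0.7047 mR/h × 1.233 h = 0.8689 mR.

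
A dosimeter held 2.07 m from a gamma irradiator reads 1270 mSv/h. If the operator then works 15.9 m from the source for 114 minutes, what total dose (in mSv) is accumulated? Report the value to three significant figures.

40.9 mSv

Intensity scales as (d₁/d₂)², so rate at 15.9 m:
1270 × (2.07/15.9)² = 1270 × 0.01695 = 21.53 mSv/h.
Dose = rate × time = 21.53 mSv/h × 1.900 h = 40.91 mSv.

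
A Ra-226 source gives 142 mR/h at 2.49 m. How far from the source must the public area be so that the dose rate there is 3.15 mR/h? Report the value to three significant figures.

16.7 m

Using I₁d₁² = I₂d₂², d₂ = d₁·√(I₁/I₂).
I₁/I₂ = 142/3.15 = 45.08, so d₂ = 2.49 × √45.08 = 16.72 m.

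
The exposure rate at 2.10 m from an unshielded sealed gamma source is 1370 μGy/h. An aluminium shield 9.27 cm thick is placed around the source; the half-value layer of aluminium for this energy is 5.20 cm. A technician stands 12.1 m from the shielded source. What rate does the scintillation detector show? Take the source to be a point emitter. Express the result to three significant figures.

12.0 μGy/h

Distance alone: (2.10/12.1)² = 0.03012, so 1370 × 0.03012 = 41.26 μGy/h.
Shield: 9.27/5.20 = 1.783 half-value layers → attenuation 2^(−1.783) = 0.2906.
Combined: 41.26 × 0.2906 = 11.99 μGy/h.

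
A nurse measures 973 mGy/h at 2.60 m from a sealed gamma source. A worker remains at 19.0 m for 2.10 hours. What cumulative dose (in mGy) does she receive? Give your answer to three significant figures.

Intensity scales as (d₁/d₂)², so rate at 19.0 m:
(2.60/19.0)² = 0.01873, so 973 × 0.01873 = 18.22 mGy/h.
Dose = rate × time = 18.22 mGy/h × 2.100 h = 38.26 mGy.

38.3 mGy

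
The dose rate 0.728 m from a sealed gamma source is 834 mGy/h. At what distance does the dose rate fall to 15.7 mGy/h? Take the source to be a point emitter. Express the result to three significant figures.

Since intensity falls as 1/r², d₂ = d₁·√(I₁/I₂).
I₁/I₂ = 834/15.7 = 53.12, so d₂ = 0.728 × √53.12 = 5.306 m.

5.31 m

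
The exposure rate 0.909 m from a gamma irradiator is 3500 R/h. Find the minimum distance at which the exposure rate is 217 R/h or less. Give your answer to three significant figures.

Intensity scales as (d₁/d₂)², so d₂ = d₁·√(I₁/I₂).
I₁/I₂ = 3500/217 = 16.13, so d₂ = 0.909 × √16.13 = 3.651 m.

3.65 m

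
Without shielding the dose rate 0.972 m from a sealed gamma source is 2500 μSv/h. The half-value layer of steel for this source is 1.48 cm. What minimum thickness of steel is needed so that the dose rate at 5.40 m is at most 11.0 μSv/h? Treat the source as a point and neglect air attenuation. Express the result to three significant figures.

4.26 cm

At 5.40 m, distance alone gives (0.972/5.40)² = 0.03240, so 2500 × 0.03240 = 81.00 μSv/h.
Further attenuation needed: 81.00/11.0 = 7.364.
n = log₂(7.364) = 2.880 half-value layers.
Thickness = 2.880 × 1.48 cm = 4.262 cm.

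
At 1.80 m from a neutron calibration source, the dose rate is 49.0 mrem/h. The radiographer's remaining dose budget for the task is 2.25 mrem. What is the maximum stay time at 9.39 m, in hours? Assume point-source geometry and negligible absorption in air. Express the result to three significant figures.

1.25 h

Since intensity falls as 1/r², rate at 9.39 m:
(1.80/9.39)² = 0.03675, so 49.0 × 0.03675 = 1.801 mrem/h.
Stay time = 2.25 mrem ÷ 1.801 mrem/h = 1.249 h.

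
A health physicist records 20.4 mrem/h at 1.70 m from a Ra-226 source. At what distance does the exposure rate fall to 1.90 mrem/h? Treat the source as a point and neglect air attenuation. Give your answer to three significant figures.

Intensity scales as (d₁/d₂)², so d₂ = d₁·√(I₁/I₂).
I₁/I₂ = 20.4/1.90 = 10.74, so d₂ = 1.70 × √10.74 = 5.571 m.

5.57 m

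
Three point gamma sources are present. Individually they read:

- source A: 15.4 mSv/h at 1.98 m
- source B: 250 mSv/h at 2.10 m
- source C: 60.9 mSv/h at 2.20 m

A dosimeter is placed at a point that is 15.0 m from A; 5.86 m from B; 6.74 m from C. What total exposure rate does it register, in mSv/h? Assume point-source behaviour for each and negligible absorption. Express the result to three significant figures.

38.9 mSv/h

Each source contributes Iᵢ·(dᵢ/rᵢ)²; contributions add.
A: 15.4 × (1.98/15.0)² = 0.2683 mSv/h
B: 250 × (2.10/5.86)² = 32.11 mSv/h
C: 60.9 × (2.20/6.74)² = 6.488 mSv/h
Total = 0.2683 + 32.11 + 6.488 = 38.87 mSv/h.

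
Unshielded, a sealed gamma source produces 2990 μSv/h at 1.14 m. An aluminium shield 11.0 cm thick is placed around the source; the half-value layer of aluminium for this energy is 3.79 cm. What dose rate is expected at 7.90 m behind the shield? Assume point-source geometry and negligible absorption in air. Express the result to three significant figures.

8.33 μSv/h

Distance alone: 2990 × (1.14/7.90)² = 2990 × 0.02082 = 62.25 μSv/h.
Shield: 11.0/3.79 = 2.902 half-value layers → attenuation 2^(−2.902) = 0.1338.
Combined: 62.25 × 0.1338 = 8.329 μSv/h.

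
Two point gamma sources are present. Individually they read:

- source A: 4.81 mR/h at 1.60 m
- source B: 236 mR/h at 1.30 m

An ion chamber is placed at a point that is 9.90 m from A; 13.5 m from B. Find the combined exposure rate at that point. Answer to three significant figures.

2.31 mR/h

Each source contributes Iᵢ·(dᵢ/rᵢ)²; contributions add.
A: 4.81 × (1.60/9.90)² = 0.1256 mR/h
B: 236 × (1.30/13.5)² = 2.188 mR/h
Total = 0.1256 + 2.188 = 2.314 mR/h.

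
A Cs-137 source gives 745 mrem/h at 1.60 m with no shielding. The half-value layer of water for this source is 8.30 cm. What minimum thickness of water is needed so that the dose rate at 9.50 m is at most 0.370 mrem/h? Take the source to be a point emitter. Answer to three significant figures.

48.4 cm

At 9.50 m, distance alone gives (1.60/9.50)² = 0.02837, so 745 × 0.02837 = 21.14 mrem/h.
Further attenuation needed: 21.14/0.370 = 57.14.
n = log₂(57.14) = 5.836 half-value layers.
Thickness = 5.836 × 8.30 cm = 48.44 cm.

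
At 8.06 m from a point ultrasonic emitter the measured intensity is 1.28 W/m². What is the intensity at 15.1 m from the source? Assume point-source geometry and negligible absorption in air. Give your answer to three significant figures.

0.365 W/m²

Applying the 1/r² law, scaling from 8.06 m to 15.1 m:
(8.06/15.1)² = 0.2849, so 1.28 × 0.2849 = 0.3647 W/m².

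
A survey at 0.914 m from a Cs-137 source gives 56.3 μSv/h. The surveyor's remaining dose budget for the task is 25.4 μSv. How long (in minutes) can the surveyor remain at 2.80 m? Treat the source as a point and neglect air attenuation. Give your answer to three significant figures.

254 min

Since intensity falls as 1/r², rate at 2.80 m:
56.3 × (0.914/2.80)² = 56.3 × 0.1066 = 6.002 μSv/h.
Stay time = 25.4 μSv ÷ 6.002 μSv/h = 4.232 h = 253.9 min.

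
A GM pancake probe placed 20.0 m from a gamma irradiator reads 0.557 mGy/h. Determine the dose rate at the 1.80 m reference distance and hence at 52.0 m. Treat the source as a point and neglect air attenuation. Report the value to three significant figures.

By the inverse-square law,
At 1.80 m: (20.0/1.80)² = 123.5, so 0.557 × 123.5 = 68.79 mGy/h
At 52.0 m: (1.80/52.0)² = 0.001198, so 68.79 × 0.001198 = 0.08241 mGy/h.

68.8 mGy/h; 0.0824 mGy/h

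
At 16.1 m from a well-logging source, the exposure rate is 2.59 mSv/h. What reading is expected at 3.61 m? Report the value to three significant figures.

Applying the 1/r² law, the rate at 3.61 m is
2.59 × (16.1/3.61)² = 2.59 × 19.89 = 51.52 mSv/h.

51.5 mSv/h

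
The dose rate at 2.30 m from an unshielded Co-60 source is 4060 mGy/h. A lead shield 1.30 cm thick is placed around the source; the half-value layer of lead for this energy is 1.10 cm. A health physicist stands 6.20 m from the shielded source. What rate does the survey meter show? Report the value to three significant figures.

246 mGy/h

Distance alone: (2.30/6.20)² = 0.1376, so 4060 × 0.1376 = 558.7 mGy/h.
Shield: 1.30/1.10 = 1.182 half-value layers → attenuation 2^(−1.182) = 0.4407.
Combined: 558.7 × 0.4407 = 246.2 mGy/h.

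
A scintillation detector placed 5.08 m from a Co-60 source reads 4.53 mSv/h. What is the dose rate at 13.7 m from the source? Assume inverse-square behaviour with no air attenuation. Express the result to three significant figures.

Since intensity falls as 1/r², scaling from 5.08 m to 13.7 m:
4.53 × (5.08/13.7)² = 4.53 × 0.1375 = 0.6229 mSv/h.

0.623 mSv/h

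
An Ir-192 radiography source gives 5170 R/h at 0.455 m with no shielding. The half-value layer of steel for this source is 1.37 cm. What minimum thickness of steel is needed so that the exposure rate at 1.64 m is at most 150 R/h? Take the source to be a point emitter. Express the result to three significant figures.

At 1.64 m, distance alone gives (0.455/1.64)² = 0.07697, so 5170 × 0.07697 = 397.9 R/h.
Further attenuation needed: 397.9/150 = 2.653.
n = log₂(2.653) = 1.408 half-value layers.
Thickness = 1.408 × 1.37 cm = 1.929 cm.

1.93 cm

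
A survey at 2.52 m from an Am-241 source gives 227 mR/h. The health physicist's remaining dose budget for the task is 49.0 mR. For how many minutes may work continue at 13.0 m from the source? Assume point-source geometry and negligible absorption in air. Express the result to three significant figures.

345 min

Intensity scales as (d₁/d₂)², so rate at 13.0 m:
227 × (2.52/13.0)² = 227 × 0.03758 = 8.531 mR/h.
Stay time = 49.0 mR ÷ 8.531 mR/h = 5.744 h = 344.6 min.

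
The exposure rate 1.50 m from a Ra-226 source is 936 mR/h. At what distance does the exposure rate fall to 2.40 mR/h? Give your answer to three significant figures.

Since intensity falls as 1/r², d₂ = d₁·√(I₁/I₂).
I₁/I₂ = 936/2.40 = 390.0, so d₂ = 1.50 × √390.0 = 29.62 m.

29.6 m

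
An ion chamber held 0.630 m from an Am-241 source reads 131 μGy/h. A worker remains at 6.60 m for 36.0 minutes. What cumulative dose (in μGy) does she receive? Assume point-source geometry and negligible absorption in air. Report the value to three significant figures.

0.716 μGy

Using I₁d₁² = I₂d₂², rate at 6.60 m:
131 × (0.630/6.60)² = 131 × 0.009112 = 1.194 μGy/h.
Dose = rate × time = 1.194 μGy/h × 0.6000 h = 0.7164 μGy.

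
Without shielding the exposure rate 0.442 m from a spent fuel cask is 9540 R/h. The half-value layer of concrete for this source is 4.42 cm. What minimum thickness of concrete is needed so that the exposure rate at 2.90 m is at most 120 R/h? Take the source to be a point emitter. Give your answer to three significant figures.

3.91 cm

At 2.90 m, distance alone gives (0.442/2.90)² = 0.02323, so 9540 × 0.02323 = 221.6 R/h.
Further attenuation needed: 221.6/120 = 1.847.
n = log₂(1.847) = 0.8852 half-value layers.
Thickness = 0.8852 × 4.42 cm = 3.913 cm.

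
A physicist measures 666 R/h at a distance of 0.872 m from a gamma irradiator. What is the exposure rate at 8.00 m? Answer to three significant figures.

Using I₁d₁² = I₂d₂², the rate at 8.00 m is
666 × (0.872/8.00)² = 666 × 0.01188 = 7.912 R/h.

7.91 R/h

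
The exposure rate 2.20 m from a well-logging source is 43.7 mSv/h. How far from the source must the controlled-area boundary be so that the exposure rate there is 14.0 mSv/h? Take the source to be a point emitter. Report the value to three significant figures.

3.89 m

Since intensity falls as 1/r², d₂ = d₁·√(I₁/I₂).
I₁/I₂ = 43.7/14.0 = 3.121, so d₂ = 2.20 × √3.121 = 3.887 m.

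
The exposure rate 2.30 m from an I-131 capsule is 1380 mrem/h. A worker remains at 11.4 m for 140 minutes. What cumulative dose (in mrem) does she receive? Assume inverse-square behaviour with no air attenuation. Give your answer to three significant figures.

By the inverse-square law, rate at 11.4 m:
(2.30/11.4)² = 0.04070, so 1380 × 0.04070 = 56.17 mrem/h.
Dose = rate × time = 56.17 mrem/h × 2.333 h = 131.0 mrem.

131 mrem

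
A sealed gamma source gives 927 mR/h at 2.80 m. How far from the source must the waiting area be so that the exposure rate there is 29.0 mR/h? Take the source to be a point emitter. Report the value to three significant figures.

15.8 m

Applying the 1/r² law, d₂ = d₁·√(I₁/I₂).
I₁/I₂ = 927/29.0 = 31.97, so d₂ = 2.80 × √31.97 = 15.83 m.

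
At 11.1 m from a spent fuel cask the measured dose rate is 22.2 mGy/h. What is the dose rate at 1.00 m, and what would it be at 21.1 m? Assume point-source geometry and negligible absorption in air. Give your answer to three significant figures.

Since intensity falls as 1/r²,
At 1.00 m: (11.1/1.00)² = 123.2, so 22.2 × 123.2 = 2735 mGy/h
At 21.1 m: 2735 × (1.00/21.1)² = 2735 × 0.002246 = 6.143 mGy/h.

2740 mGy/h; 6.14 mGy/h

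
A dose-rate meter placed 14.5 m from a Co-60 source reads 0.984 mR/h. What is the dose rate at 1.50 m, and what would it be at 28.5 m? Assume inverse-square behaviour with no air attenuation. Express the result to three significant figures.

Applying the 1/r² law,
At 1.50 m: 0.984 × (14.5/1.50)² = 0.984 × 93.44 = 91.94 mR/h
At 28.5 m: 91.94 × (1.50/28.5)² = 91.94 × 0.002770 = 0.2547 mR/h.

91.9 mR/h; 0.255 mR/h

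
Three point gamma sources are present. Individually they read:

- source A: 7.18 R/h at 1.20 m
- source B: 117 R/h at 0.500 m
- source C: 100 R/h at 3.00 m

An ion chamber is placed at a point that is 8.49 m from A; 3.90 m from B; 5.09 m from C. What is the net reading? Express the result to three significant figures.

36.8 R/h

By superposition, sum each source's inverse-square contribution:
A: 7.18 × (1.20/8.49)² = 0.1434 R/h
B: 117 × (0.500/3.90)² = 1.923 R/h
C: 100 × (3.00/5.09)² = 34.74 R/h
Total = 0.1434 + 1.923 + 34.74 = 36.81 R/h.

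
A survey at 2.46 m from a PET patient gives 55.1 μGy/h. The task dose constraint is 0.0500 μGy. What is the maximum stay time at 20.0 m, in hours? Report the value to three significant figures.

Applying the 1/r² law, rate at 20.0 m:
55.1 × (2.46/20.0)² = 55.1 × 0.01513 = 0.8337 μGy/h.
Stay time = 0.0500 μGy ÷ 0.8337 μGy/h = 0.05997 h.

0.0600 h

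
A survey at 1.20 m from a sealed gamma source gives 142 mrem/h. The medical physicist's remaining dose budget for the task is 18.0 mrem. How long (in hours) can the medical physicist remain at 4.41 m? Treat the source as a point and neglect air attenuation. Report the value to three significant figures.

Using I₁d₁² = I₂d₂², rate at 4.41 m:
(1.20/4.41)² = 0.07404, so 142 × 0.07404 = 10.51 mrem/h.
Stay time = 18.0 mrem ÷ 10.51 mrem/h = 1.713 h.

1.71 h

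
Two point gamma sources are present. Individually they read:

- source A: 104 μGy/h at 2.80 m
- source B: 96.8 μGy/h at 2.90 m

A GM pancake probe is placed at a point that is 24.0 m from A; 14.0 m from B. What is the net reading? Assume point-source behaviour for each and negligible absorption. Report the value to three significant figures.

5.57 μGy/h

By superposition, sum each source's inverse-square contribution:
A: 104 × (2.80/24.0)² = 1.416 μGy/h
B: 96.8 × (2.90/14.0)² = 4.154 μGy/h
Total = 1.416 + 4.154 = 5.570 μGy/h.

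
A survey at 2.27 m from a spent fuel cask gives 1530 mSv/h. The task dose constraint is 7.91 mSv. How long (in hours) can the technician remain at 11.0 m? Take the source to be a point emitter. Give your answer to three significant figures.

Intensity scales as (d₁/d₂)², so rate at 11.0 m:
(2.27/11.0)² = 0.04259, so 1530 × 0.04259 = 65.16 mSv/h.
Stay time = 7.91 mSv ÷ 65.16 mSv/h = 0.1214 h.

0.121 h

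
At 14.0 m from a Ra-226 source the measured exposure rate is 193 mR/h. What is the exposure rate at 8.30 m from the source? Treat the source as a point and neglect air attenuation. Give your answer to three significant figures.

By the inverse-square law, scaling from 14.0 m to 8.30 m:
(14.0/8.30)² = 2.845, so 193 × 2.845 = 549.1 mR/h.

549 mR/h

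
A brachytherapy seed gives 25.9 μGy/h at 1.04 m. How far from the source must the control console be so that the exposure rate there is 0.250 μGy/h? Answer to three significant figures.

By the inverse-square law, d₂ = d₁·√(I₁/I₂).
I₁/I₂ = 25.9/0.250 = 103.6, so d₂ = 1.04 × √103.6 = 10.59 m.

10.6 m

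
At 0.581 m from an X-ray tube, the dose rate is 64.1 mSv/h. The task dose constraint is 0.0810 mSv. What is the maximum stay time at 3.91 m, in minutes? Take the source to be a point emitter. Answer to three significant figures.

Since intensity falls as 1/r², rate at 3.91 m:
64.1 × (0.581/3.91)² = 64.1 × 0.02208 = 1.415 mSv/h.
Stay time = 0.0810 mSv ÷ 1.415 mSv/h = 0.05724 h = 3.434 min.

3.43 min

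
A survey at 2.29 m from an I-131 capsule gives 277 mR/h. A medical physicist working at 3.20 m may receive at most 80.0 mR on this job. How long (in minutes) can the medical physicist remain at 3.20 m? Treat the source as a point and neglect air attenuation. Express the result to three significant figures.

Intensity scales as (d₁/d₂)², so rate at 3.20 m:
(2.29/3.20)² = 0.5121, so 277 × 0.5121 = 141.9 mR/h.
Stay time = 80.0 mR ÷ 141.9 mR/h = 0.5638 h = 33.83 min.

33.8 min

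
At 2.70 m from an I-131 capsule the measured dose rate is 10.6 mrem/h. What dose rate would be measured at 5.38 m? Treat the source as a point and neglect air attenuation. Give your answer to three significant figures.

By the inverse-square law, scaling from 2.70 m to 5.38 m:
10.6 × (2.70/5.38)² = 10.6 × 0.2519 = 2.670 mrem/h.

2.67 mrem/h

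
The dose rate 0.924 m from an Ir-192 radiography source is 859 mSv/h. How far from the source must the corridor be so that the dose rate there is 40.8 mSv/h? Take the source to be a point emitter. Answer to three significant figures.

By the inverse-square law, d₂ = d₁·√(I₁/I₂).
I₁/I₂ = 859/40.8 = 21.05, so d₂ = 0.924 × √21.05 = 4.239 m.

4.24 m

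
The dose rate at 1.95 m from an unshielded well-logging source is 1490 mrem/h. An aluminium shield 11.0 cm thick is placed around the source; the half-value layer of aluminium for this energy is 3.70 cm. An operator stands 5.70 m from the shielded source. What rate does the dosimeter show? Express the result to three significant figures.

Distance alone: (1.95/5.70)² = 0.1170, so 1490 × 0.1170 = 174.3 mrem/h.
Shield: 11.0/3.70 = 2.973 half-value layers → attenuation 2^(−2.973) = 0.1274.
Combined: 174.3 × 0.1274 = 22.21 mrem/h.

22.2 mrem/h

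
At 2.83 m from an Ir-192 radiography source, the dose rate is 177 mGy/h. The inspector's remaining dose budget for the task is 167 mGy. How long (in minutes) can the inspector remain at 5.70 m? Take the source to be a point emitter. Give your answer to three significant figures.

Using I₁d₁² = I₂d₂², rate at 5.70 m:
(2.83/5.70)² = 0.2465, so 177 × 0.2465 = 43.63 mGy/h.
Stay time = 167 mGy ÷ 43.63 mGy/h = 3.828 h = 229.7 min.

230 min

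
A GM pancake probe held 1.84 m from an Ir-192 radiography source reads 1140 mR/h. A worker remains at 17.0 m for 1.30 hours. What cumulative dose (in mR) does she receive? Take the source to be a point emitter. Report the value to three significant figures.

17.4 mR

Using I₁d₁² = I₂d₂², rate at 17.0 m:
(1.84/17.0)² = 0.01171, so 1140 × 0.01171 = 13.35 mR/h.
Dose = rate × time = 13.35 mR/h × 1.300 h = 17.36 mR.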